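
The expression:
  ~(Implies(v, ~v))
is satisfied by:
  {v: True}


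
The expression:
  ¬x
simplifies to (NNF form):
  ¬x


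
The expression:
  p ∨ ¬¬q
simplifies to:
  p ∨ q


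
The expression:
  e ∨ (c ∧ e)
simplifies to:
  e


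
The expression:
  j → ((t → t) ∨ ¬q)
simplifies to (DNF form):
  True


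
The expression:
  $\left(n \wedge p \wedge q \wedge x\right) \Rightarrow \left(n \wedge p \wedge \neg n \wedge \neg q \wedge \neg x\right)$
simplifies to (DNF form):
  $\neg n \vee \neg p \vee \neg q \vee \neg x$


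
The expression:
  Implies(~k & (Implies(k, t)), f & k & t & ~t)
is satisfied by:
  {k: True}


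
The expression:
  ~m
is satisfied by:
  {m: False}


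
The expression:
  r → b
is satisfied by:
  {b: True, r: False}
  {r: False, b: False}
  {r: True, b: True}


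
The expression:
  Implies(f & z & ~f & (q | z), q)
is always true.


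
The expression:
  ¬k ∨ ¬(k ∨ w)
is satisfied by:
  {k: False}


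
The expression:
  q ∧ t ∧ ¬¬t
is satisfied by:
  {t: True, q: True}


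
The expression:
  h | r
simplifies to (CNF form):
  h | r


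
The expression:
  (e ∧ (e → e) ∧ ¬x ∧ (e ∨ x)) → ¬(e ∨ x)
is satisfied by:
  {x: True, e: False}
  {e: False, x: False}
  {e: True, x: True}


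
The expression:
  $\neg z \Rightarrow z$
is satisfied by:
  {z: True}


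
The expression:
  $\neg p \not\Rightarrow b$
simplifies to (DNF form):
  $\neg b \wedge \neg p$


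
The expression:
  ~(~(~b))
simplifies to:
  ~b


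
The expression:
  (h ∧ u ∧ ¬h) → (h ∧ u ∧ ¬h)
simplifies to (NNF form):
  True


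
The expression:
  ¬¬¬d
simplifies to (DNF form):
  ¬d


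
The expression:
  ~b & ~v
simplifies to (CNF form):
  ~b & ~v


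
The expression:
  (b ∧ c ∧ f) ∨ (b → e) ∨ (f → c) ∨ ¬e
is always true.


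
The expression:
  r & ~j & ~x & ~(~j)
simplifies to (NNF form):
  False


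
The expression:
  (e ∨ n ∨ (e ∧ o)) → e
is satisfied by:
  {e: True, n: False}
  {n: False, e: False}
  {n: True, e: True}


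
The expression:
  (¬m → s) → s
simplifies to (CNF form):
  s ∨ ¬m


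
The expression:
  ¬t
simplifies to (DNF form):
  ¬t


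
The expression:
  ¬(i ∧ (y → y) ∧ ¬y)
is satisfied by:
  {y: True, i: False}
  {i: False, y: False}
  {i: True, y: True}


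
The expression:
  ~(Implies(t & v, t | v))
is never true.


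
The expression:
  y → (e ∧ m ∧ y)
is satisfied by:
  {m: True, e: True, y: False}
  {m: True, e: False, y: False}
  {e: True, m: False, y: False}
  {m: False, e: False, y: False}
  {y: True, m: True, e: True}


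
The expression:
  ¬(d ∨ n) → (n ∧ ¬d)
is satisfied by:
  {n: True, d: True}
  {n: True, d: False}
  {d: True, n: False}


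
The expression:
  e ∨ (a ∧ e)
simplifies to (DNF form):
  e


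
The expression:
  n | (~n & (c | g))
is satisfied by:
  {n: True, c: True, g: True}
  {n: True, c: True, g: False}
  {n: True, g: True, c: False}
  {n: True, g: False, c: False}
  {c: True, g: True, n: False}
  {c: True, g: False, n: False}
  {g: True, c: False, n: False}


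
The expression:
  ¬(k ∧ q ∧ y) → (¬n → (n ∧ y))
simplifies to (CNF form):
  (k ∨ n) ∧ (n ∨ q) ∧ (n ∨ y)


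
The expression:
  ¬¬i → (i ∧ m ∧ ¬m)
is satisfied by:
  {i: False}


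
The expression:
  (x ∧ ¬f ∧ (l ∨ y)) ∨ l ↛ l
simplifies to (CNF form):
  x ∧ ¬f ∧ (l ∨ y)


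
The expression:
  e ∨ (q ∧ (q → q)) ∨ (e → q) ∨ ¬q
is always true.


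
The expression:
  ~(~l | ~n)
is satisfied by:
  {n: True, l: True}


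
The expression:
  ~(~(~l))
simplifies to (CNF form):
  ~l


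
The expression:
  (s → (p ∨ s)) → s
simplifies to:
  s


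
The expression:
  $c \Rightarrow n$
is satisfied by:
  {n: True, c: False}
  {c: False, n: False}
  {c: True, n: True}


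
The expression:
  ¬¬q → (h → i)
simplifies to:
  i ∨ ¬h ∨ ¬q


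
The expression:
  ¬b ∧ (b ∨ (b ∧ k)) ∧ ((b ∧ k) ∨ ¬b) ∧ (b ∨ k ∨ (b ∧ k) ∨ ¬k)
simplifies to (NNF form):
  False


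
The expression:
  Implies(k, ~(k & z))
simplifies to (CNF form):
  ~k | ~z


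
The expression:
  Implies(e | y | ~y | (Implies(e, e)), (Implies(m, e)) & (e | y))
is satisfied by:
  {e: True, y: True, m: False}
  {e: True, y: False, m: False}
  {e: True, m: True, y: True}
  {e: True, m: True, y: False}
  {y: True, m: False, e: False}


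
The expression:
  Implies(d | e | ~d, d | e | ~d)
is always true.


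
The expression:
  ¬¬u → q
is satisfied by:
  {q: True, u: False}
  {u: False, q: False}
  {u: True, q: True}


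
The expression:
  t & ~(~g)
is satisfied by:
  {t: True, g: True}


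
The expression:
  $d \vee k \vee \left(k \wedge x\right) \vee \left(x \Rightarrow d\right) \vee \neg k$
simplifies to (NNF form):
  $\text{True}$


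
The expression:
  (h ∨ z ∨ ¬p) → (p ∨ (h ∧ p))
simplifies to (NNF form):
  p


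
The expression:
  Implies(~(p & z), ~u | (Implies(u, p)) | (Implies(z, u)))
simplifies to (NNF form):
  True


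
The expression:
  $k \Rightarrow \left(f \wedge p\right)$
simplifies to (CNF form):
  $\left(f \vee \neg k\right) \wedge \left(p \vee \neg k\right)$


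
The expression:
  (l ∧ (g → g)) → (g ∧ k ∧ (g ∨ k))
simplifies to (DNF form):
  (g ∧ k) ∨ ¬l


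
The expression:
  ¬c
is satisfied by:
  {c: False}


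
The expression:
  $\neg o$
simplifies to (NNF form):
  $\neg o$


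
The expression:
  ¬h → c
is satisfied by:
  {c: True, h: True}
  {c: True, h: False}
  {h: True, c: False}


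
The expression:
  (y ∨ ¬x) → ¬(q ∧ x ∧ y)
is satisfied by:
  {q: False, x: False, y: False}
  {y: True, q: False, x: False}
  {x: True, q: False, y: False}
  {y: True, x: True, q: False}
  {q: True, y: False, x: False}
  {y: True, q: True, x: False}
  {x: True, q: True, y: False}


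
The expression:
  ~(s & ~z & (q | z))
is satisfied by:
  {z: True, s: False, q: False}
  {s: False, q: False, z: False}
  {z: True, q: True, s: False}
  {q: True, s: False, z: False}
  {z: True, s: True, q: False}
  {s: True, z: False, q: False}
  {z: True, q: True, s: True}


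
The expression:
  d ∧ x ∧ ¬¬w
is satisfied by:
  {w: True, d: True, x: True}


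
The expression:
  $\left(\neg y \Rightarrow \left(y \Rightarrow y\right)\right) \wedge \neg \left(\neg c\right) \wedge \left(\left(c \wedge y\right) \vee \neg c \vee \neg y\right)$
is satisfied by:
  {c: True}


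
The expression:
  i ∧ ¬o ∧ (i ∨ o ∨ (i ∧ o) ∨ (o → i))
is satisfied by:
  {i: True, o: False}


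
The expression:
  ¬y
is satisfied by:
  {y: False}


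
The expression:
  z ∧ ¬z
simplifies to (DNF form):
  False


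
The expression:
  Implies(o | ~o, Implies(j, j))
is always true.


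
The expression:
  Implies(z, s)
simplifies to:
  s | ~z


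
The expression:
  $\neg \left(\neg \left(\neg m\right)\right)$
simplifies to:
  $\neg m$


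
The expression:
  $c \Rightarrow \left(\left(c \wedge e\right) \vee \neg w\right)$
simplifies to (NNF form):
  $e \vee \neg c \vee \neg w$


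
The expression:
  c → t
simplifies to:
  t ∨ ¬c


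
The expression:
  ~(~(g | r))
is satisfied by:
  {r: True, g: True}
  {r: True, g: False}
  {g: True, r: False}


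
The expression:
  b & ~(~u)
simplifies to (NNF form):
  b & u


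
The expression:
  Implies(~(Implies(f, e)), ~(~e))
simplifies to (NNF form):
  e | ~f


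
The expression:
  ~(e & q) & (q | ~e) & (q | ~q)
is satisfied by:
  {e: False}


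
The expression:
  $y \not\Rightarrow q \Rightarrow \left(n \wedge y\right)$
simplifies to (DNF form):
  $n \vee q \vee \neg y$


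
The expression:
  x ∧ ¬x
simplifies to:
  False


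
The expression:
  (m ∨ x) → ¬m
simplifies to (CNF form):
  ¬m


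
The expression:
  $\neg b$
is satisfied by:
  {b: False}


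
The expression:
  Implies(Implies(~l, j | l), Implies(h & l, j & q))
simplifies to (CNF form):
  (j | ~h | ~l) & (q | ~h | ~l)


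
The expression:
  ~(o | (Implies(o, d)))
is never true.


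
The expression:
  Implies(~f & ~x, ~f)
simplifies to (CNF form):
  True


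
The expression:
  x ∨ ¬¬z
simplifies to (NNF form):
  x ∨ z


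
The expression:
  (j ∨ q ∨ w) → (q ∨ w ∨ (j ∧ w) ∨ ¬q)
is always true.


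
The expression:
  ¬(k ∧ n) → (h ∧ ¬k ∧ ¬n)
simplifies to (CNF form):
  (h ∨ k) ∧ (k ∨ ¬n) ∧ (n ∨ ¬k)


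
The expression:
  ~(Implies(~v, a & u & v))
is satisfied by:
  {v: False}


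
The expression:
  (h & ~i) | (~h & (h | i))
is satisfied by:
  {i: True, h: False}
  {h: True, i: False}


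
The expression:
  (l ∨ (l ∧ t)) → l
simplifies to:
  True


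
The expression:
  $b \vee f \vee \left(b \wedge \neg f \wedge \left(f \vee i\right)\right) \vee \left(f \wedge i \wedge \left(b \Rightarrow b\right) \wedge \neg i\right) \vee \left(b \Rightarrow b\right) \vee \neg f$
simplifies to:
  $\text{True}$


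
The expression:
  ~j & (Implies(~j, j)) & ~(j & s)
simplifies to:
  False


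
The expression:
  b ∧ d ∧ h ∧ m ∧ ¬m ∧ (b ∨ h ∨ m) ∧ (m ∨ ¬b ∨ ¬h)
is never true.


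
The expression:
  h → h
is always true.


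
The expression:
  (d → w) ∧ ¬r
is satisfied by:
  {w: True, r: False, d: False}
  {w: False, r: False, d: False}
  {d: True, w: True, r: False}


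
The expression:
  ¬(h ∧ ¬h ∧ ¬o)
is always true.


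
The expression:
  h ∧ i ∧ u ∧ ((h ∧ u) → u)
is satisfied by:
  {h: True, i: True, u: True}


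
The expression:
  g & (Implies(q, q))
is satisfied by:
  {g: True}


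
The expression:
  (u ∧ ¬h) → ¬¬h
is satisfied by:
  {h: True, u: False}
  {u: False, h: False}
  {u: True, h: True}


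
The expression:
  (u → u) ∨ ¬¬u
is always true.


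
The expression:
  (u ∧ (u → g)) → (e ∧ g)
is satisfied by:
  {e: True, g: False, u: False}
  {g: False, u: False, e: False}
  {e: True, u: True, g: False}
  {u: True, g: False, e: False}
  {e: True, g: True, u: False}
  {g: True, e: False, u: False}
  {e: True, u: True, g: True}


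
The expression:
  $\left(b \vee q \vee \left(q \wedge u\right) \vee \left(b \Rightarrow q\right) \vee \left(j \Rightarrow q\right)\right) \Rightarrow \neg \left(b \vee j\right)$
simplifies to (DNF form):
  $\neg b \wedge \neg j$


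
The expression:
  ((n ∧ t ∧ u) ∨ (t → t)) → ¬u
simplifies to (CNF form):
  ¬u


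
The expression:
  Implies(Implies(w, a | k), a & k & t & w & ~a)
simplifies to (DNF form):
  w & ~a & ~k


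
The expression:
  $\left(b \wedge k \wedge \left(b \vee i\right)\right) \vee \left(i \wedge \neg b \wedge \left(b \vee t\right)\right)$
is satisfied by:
  {i: True, b: True, t: True, k: True}
  {i: True, b: True, k: True, t: False}
  {b: True, t: True, k: True, i: False}
  {b: True, k: True, t: False, i: False}
  {i: True, t: True, k: True, b: False}
  {i: True, t: True, k: False, b: False}


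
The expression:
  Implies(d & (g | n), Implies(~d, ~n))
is always true.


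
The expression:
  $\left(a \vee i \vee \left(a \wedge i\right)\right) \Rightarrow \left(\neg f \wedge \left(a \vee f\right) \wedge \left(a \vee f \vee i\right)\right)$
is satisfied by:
  {f: False, i: False, a: False}
  {a: True, f: False, i: False}
  {a: True, i: True, f: False}
  {f: True, a: False, i: False}


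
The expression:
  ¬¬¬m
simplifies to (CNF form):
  ¬m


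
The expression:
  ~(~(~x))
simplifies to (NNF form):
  ~x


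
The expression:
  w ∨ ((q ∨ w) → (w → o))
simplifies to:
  True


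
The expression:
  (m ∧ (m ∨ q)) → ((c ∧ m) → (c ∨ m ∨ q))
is always true.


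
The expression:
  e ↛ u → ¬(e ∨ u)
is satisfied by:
  {u: True, e: False}
  {e: False, u: False}
  {e: True, u: True}


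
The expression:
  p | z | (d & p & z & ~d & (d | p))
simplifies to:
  p | z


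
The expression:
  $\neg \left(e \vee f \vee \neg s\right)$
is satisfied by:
  {s: True, e: False, f: False}


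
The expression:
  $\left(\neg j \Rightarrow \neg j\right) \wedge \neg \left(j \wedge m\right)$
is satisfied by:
  {m: False, j: False}
  {j: True, m: False}
  {m: True, j: False}


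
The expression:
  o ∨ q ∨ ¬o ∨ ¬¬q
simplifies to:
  True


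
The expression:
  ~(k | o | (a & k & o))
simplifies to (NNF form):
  ~k & ~o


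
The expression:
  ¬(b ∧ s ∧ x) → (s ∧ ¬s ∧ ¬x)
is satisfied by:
  {b: True, x: True, s: True}


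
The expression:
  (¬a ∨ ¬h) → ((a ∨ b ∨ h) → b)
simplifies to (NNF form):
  b ∨ (a ∧ h) ∨ (¬a ∧ ¬h)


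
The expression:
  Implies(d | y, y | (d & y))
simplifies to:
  y | ~d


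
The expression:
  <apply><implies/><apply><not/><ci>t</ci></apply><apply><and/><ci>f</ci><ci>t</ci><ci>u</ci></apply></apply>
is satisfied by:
  {t: True}


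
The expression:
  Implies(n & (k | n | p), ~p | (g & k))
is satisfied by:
  {g: True, k: True, p: False, n: False}
  {g: True, k: False, p: False, n: False}
  {k: True, g: False, p: False, n: False}
  {g: False, k: False, p: False, n: False}
  {n: True, g: True, k: True, p: False}
  {n: True, g: True, k: False, p: False}
  {n: True, k: True, g: False, p: False}
  {n: True, k: False, g: False, p: False}
  {g: True, p: True, k: True, n: False}
  {g: True, p: True, k: False, n: False}
  {p: True, k: True, g: False, n: False}
  {p: True, g: False, k: False, n: False}
  {n: True, g: True, p: True, k: True}


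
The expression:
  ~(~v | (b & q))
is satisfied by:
  {v: True, q: False, b: False}
  {b: True, v: True, q: False}
  {q: True, v: True, b: False}


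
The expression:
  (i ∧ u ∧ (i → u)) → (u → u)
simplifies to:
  True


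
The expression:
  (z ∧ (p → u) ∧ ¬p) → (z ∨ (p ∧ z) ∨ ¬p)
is always true.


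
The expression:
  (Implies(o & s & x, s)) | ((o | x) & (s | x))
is always true.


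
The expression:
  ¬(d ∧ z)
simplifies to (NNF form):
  ¬d ∨ ¬z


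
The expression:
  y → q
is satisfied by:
  {q: True, y: False}
  {y: False, q: False}
  {y: True, q: True}


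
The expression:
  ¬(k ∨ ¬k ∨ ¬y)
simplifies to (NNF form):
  False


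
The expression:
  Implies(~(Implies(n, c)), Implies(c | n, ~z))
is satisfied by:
  {c: True, z: False, n: False}
  {z: False, n: False, c: False}
  {c: True, n: True, z: False}
  {n: True, z: False, c: False}
  {c: True, z: True, n: False}
  {z: True, c: False, n: False}
  {c: True, n: True, z: True}


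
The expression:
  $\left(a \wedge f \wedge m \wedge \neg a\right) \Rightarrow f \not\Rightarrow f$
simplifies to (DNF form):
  $\text{True}$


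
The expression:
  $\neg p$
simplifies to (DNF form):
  $\neg p$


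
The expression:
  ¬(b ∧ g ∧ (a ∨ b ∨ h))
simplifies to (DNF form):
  ¬b ∨ ¬g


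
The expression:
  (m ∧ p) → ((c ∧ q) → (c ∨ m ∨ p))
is always true.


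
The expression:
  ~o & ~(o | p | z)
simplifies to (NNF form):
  ~o & ~p & ~z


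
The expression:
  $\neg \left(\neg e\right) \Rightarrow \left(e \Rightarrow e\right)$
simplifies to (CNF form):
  $\text{True}$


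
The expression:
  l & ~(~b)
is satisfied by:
  {b: True, l: True}


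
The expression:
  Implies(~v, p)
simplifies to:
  p | v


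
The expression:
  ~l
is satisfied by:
  {l: False}


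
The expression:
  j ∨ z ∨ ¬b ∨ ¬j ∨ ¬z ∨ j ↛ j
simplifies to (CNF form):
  True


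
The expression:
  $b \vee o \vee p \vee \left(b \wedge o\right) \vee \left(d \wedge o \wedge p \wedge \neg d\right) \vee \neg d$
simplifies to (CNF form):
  $b \vee o \vee p \vee \neg d$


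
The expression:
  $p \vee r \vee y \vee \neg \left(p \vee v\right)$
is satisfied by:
  {r: True, y: True, p: True, v: False}
  {r: True, y: True, v: False, p: False}
  {r: True, p: True, v: False, y: False}
  {r: True, v: False, p: False, y: False}
  {y: True, p: True, v: False, r: False}
  {y: True, v: False, p: False, r: False}
  {p: True, y: False, v: False, r: False}
  {y: False, v: False, p: False, r: False}
  {y: True, r: True, v: True, p: True}
  {y: True, r: True, v: True, p: False}
  {r: True, v: True, p: True, y: False}
  {r: True, v: True, y: False, p: False}
  {p: True, v: True, y: True, r: False}
  {v: True, y: True, r: False, p: False}
  {v: True, p: True, r: False, y: False}


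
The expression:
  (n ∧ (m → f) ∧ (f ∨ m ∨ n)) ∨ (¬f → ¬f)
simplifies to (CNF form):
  True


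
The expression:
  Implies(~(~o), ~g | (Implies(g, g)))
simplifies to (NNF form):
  True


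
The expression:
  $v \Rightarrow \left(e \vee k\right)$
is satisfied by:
  {k: True, e: True, v: False}
  {k: True, v: False, e: False}
  {e: True, v: False, k: False}
  {e: False, v: False, k: False}
  {k: True, e: True, v: True}
  {k: True, v: True, e: False}
  {e: True, v: True, k: False}


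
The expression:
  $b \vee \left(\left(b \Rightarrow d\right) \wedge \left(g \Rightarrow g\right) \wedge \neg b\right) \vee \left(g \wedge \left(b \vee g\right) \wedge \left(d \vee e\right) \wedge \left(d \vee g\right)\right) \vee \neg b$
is always true.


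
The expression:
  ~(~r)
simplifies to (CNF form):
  r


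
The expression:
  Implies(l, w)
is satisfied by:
  {w: True, l: False}
  {l: False, w: False}
  {l: True, w: True}


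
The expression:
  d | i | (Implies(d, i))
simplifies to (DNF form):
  True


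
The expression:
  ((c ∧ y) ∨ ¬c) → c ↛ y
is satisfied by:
  {c: True, y: False}


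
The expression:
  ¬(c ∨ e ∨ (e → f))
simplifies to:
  False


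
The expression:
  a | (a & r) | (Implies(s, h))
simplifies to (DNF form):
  a | h | ~s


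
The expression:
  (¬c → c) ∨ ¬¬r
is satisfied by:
  {r: True, c: True}
  {r: True, c: False}
  {c: True, r: False}


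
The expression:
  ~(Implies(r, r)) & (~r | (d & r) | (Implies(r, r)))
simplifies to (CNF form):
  False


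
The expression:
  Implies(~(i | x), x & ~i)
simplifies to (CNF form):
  i | x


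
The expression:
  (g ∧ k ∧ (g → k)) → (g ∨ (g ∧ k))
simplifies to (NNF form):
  True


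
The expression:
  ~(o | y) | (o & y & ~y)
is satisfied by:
  {y: False, o: False}


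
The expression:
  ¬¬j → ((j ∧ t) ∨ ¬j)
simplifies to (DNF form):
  t ∨ ¬j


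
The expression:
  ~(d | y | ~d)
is never true.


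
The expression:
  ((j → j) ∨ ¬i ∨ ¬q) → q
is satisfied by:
  {q: True}


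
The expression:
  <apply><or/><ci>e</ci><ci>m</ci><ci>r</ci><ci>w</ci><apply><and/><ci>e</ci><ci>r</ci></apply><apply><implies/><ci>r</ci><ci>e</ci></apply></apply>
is always true.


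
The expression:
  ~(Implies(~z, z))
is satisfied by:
  {z: False}


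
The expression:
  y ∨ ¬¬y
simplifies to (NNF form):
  y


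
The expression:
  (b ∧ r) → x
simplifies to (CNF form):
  x ∨ ¬b ∨ ¬r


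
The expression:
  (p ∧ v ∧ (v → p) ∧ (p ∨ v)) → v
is always true.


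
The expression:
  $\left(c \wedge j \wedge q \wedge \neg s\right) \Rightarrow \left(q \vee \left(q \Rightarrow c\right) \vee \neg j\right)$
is always true.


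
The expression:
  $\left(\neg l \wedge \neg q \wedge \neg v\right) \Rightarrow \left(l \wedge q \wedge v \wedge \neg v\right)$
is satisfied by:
  {l: True, q: True, v: True}
  {l: True, q: True, v: False}
  {l: True, v: True, q: False}
  {l: True, v: False, q: False}
  {q: True, v: True, l: False}
  {q: True, v: False, l: False}
  {v: True, q: False, l: False}


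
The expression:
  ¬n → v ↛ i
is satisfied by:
  {n: True, v: True, i: False}
  {n: True, i: False, v: False}
  {n: True, v: True, i: True}
  {n: True, i: True, v: False}
  {v: True, i: False, n: False}


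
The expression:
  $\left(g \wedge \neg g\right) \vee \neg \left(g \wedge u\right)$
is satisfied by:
  {g: False, u: False}
  {u: True, g: False}
  {g: True, u: False}


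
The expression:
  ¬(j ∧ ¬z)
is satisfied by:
  {z: True, j: False}
  {j: False, z: False}
  {j: True, z: True}


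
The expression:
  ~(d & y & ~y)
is always true.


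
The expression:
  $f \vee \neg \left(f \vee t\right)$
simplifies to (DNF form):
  $f \vee \neg t$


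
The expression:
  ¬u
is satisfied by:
  {u: False}


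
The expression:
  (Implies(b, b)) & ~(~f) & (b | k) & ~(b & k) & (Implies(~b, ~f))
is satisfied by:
  {b: True, f: True, k: False}


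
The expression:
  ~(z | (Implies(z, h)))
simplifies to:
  False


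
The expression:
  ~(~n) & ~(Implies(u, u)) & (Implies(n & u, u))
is never true.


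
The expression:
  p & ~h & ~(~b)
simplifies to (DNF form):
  b & p & ~h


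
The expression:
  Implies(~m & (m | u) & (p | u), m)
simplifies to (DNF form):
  m | ~u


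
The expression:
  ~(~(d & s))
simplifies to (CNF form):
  d & s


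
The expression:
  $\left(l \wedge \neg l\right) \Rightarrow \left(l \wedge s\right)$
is always true.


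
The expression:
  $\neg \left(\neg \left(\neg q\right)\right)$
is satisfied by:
  {q: False}


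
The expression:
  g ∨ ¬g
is always true.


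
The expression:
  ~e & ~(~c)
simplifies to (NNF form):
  c & ~e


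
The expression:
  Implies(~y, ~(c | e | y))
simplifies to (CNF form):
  (y | ~c) & (y | ~e)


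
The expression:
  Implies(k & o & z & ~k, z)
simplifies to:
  True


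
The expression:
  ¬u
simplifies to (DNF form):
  ¬u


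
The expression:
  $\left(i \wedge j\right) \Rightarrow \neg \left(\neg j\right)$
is always true.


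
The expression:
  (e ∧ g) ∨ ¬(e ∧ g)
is always true.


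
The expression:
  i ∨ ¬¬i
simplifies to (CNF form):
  i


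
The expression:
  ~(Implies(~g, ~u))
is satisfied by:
  {u: True, g: False}


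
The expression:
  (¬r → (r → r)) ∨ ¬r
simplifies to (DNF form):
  True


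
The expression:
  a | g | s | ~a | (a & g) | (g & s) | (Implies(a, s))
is always true.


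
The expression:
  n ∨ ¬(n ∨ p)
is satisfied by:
  {n: True, p: False}
  {p: False, n: False}
  {p: True, n: True}


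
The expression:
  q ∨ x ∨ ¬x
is always true.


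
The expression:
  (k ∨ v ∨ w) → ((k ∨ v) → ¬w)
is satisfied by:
  {v: False, w: False, k: False}
  {k: True, v: False, w: False}
  {v: True, k: False, w: False}
  {k: True, v: True, w: False}
  {w: True, k: False, v: False}


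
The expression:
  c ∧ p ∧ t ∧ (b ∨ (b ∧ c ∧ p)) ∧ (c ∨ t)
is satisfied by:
  {t: True, c: True, p: True, b: True}


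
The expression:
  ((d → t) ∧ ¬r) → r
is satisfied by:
  {r: True, d: True, t: False}
  {r: True, t: False, d: False}
  {r: True, d: True, t: True}
  {r: True, t: True, d: False}
  {d: True, t: False, r: False}


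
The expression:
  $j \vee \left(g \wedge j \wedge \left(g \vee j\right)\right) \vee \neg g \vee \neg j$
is always true.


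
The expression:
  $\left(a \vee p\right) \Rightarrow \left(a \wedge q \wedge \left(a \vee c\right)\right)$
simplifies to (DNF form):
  $\left(a \wedge q\right) \vee \left(\neg a \wedge \neg p\right)$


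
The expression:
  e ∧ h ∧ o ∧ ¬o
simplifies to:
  False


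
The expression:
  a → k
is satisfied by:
  {k: True, a: False}
  {a: False, k: False}
  {a: True, k: True}


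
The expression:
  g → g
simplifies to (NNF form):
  True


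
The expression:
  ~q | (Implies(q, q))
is always true.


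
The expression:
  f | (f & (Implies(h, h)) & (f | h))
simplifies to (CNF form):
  f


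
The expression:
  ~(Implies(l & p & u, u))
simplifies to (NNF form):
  False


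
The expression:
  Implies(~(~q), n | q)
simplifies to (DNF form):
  True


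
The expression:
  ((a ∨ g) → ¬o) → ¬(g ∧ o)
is always true.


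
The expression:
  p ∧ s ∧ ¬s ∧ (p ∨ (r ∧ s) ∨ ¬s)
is never true.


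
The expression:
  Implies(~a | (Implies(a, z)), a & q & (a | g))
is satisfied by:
  {a: True, q: True, z: False}
  {a: True, z: False, q: False}
  {a: True, q: True, z: True}


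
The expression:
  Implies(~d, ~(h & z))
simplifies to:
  d | ~h | ~z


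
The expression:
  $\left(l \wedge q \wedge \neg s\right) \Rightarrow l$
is always true.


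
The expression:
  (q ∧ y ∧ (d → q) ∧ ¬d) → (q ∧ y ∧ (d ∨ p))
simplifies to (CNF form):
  d ∨ p ∨ ¬q ∨ ¬y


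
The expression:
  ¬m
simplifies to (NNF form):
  ¬m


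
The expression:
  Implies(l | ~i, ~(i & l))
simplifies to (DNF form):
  ~i | ~l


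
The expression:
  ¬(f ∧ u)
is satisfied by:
  {u: False, f: False}
  {f: True, u: False}
  {u: True, f: False}


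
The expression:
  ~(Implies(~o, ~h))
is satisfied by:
  {h: True, o: False}


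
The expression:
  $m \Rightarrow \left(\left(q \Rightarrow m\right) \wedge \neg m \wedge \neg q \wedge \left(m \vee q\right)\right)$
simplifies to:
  $\neg m$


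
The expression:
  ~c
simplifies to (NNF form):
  ~c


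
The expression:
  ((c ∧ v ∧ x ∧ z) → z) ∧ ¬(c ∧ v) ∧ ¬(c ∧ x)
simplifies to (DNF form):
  (¬v ∧ ¬x) ∨ ¬c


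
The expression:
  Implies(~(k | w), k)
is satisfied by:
  {k: True, w: True}
  {k: True, w: False}
  {w: True, k: False}


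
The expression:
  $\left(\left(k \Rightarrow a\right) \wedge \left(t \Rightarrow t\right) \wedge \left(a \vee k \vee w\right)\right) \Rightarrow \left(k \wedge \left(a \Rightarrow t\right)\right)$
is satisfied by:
  {k: True, t: True, a: False, w: False}
  {k: True, t: False, a: False, w: False}
  {k: True, w: True, t: True, a: False}
  {k: True, w: True, t: False, a: False}
  {t: True, w: False, a: False, k: False}
  {t: False, w: False, a: False, k: False}
  {k: True, a: True, t: True, w: False}
  {k: True, w: True, a: True, t: True}


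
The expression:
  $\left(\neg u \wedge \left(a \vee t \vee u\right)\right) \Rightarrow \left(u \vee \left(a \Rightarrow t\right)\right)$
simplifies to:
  $t \vee u \vee \neg a$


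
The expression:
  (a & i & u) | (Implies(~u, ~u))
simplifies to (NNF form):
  True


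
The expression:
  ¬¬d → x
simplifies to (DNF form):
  x ∨ ¬d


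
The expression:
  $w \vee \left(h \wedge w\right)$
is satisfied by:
  {w: True}


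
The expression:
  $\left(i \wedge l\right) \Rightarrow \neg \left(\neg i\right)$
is always true.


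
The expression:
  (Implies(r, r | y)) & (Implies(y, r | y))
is always true.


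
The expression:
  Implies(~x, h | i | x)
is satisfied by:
  {i: True, x: True, h: True}
  {i: True, x: True, h: False}
  {i: True, h: True, x: False}
  {i: True, h: False, x: False}
  {x: True, h: True, i: False}
  {x: True, h: False, i: False}
  {h: True, x: False, i: False}


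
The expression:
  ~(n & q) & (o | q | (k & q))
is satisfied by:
  {o: True, q: False, n: False}
  {n: True, o: True, q: False}
  {o: True, q: True, n: False}
  {q: True, n: False, o: False}


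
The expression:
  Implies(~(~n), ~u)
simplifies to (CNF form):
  ~n | ~u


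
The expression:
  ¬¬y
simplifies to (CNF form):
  y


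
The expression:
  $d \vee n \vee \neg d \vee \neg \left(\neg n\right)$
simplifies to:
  $\text{True}$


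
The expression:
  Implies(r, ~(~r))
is always true.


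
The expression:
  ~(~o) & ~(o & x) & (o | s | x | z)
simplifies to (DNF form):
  o & ~x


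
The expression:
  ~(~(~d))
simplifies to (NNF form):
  ~d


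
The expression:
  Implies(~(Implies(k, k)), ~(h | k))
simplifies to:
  True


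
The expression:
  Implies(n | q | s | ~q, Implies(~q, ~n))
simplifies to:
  q | ~n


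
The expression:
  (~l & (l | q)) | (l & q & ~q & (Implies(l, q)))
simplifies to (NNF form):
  q & ~l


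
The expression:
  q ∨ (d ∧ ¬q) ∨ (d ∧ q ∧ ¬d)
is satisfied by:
  {d: True, q: True}
  {d: True, q: False}
  {q: True, d: False}


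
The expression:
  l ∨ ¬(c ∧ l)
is always true.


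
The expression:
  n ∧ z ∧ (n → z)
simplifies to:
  n ∧ z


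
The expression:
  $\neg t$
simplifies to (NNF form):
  $\neg t$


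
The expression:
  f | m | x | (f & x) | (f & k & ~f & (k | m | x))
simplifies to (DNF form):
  f | m | x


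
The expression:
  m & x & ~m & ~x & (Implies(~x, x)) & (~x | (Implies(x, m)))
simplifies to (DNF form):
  False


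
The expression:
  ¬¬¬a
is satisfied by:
  {a: False}


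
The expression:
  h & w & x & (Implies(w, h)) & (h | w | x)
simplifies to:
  h & w & x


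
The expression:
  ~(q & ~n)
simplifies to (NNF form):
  n | ~q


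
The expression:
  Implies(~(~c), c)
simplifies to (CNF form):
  True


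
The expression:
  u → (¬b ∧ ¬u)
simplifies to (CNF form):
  ¬u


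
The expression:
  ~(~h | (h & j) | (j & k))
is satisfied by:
  {h: True, j: False}


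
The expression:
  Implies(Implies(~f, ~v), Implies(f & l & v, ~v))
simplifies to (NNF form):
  ~f | ~l | ~v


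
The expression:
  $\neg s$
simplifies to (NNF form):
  $\neg s$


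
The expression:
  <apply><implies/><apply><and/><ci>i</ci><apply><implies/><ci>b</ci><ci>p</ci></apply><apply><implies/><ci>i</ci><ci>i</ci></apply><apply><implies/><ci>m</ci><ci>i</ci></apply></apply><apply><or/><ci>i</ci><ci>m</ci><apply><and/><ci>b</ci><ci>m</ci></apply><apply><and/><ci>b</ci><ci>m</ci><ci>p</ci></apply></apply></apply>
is always true.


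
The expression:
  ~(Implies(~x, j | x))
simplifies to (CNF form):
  ~j & ~x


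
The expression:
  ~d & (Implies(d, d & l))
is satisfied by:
  {d: False}


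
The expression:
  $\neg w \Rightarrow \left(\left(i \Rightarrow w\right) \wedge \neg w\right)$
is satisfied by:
  {w: True, i: False}
  {i: False, w: False}
  {i: True, w: True}


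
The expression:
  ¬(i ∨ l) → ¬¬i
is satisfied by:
  {i: True, l: True}
  {i: True, l: False}
  {l: True, i: False}


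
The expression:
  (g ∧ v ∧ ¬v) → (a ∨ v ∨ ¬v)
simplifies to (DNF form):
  True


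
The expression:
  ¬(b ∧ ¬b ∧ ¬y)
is always true.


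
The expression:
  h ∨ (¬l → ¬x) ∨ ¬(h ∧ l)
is always true.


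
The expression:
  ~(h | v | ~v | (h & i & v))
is never true.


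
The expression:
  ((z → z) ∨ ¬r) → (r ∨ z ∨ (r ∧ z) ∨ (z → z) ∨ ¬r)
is always true.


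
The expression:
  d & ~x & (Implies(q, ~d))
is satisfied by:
  {d: True, q: False, x: False}


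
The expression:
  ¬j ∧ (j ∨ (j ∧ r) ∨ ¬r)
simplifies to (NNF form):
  ¬j ∧ ¬r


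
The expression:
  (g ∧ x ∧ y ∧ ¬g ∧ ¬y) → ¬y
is always true.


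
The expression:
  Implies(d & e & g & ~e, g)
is always true.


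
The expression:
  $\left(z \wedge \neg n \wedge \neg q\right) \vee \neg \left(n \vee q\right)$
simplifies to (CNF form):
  $\neg n \wedge \neg q$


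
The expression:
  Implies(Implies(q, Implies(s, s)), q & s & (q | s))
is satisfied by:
  {s: True, q: True}


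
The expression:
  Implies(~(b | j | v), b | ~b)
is always true.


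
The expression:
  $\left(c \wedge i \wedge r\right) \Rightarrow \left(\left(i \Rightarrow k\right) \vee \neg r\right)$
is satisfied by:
  {k: True, c: False, i: False, r: False}
  {r: False, c: False, k: False, i: False}
  {r: True, k: True, c: False, i: False}
  {r: True, c: False, k: False, i: False}
  {i: True, k: True, r: False, c: False}
  {i: True, r: False, c: False, k: False}
  {i: True, r: True, k: True, c: False}
  {i: True, r: True, c: False, k: False}
  {k: True, c: True, i: False, r: False}
  {c: True, i: False, k: False, r: False}
  {r: True, c: True, k: True, i: False}
  {r: True, c: True, i: False, k: False}
  {k: True, c: True, i: True, r: False}
  {c: True, i: True, r: False, k: False}
  {r: True, c: True, i: True, k: True}


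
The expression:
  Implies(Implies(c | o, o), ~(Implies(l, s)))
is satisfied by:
  {c: True, l: True, s: False, o: False}
  {c: True, l: False, s: False, o: False}
  {l: True, o: False, c: False, s: False}
  {o: True, c: True, l: True, s: False}
  {o: True, l: True, c: False, s: False}
  {s: True, c: True, l: True, o: False}
  {s: True, c: True, l: False, o: False}


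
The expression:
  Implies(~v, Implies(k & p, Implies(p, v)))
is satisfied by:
  {v: True, p: False, k: False}
  {p: False, k: False, v: False}
  {v: True, k: True, p: False}
  {k: True, p: False, v: False}
  {v: True, p: True, k: False}
  {p: True, v: False, k: False}
  {v: True, k: True, p: True}


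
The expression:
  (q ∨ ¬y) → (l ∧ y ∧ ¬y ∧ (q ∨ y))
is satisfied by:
  {y: True, q: False}


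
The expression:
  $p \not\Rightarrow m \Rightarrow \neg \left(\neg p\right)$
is always true.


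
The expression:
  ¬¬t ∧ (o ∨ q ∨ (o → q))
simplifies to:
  t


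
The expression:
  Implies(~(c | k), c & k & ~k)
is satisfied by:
  {k: True, c: True}
  {k: True, c: False}
  {c: True, k: False}


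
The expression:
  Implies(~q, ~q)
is always true.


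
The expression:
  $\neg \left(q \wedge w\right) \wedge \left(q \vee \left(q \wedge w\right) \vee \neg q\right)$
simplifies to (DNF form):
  $\neg q \vee \neg w$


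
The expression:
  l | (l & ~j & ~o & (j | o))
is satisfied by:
  {l: True}


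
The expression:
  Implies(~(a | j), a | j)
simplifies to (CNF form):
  a | j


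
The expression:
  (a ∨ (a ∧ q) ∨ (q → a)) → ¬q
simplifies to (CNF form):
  ¬a ∨ ¬q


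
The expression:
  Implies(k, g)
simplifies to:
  g | ~k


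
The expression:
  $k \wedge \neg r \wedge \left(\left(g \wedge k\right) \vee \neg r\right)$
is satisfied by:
  {k: True, r: False}


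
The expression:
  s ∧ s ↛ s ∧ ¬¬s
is never true.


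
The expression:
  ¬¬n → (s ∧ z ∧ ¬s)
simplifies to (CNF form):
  ¬n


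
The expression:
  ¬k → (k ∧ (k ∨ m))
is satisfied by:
  {k: True}


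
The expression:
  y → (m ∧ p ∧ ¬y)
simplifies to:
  ¬y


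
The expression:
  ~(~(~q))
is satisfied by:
  {q: False}


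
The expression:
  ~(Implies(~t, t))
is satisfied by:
  {t: False}


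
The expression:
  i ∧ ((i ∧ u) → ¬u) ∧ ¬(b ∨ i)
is never true.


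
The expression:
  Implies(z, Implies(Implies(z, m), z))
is always true.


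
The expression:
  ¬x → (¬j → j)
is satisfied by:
  {x: True, j: True}
  {x: True, j: False}
  {j: True, x: False}


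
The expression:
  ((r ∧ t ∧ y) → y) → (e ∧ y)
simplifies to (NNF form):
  e ∧ y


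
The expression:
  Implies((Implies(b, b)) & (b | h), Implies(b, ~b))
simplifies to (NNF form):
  ~b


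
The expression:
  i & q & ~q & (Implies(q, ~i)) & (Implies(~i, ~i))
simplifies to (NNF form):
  False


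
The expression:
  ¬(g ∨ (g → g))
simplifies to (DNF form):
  False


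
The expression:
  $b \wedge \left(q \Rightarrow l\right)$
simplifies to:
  $b \wedge \left(l \vee \neg q\right)$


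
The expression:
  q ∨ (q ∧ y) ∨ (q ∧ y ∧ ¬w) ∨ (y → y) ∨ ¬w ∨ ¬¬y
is always true.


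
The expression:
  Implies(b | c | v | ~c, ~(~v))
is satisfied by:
  {v: True}


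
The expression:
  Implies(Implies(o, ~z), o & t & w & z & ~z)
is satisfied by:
  {z: True, o: True}


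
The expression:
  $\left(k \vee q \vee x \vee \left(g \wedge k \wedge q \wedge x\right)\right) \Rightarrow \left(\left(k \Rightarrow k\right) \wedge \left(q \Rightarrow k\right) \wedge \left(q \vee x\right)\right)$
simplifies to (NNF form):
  $\left(k \wedge q\right) \vee \left(x \wedge \neg q\right) \vee \left(\neg k \wedge \neg q\right)$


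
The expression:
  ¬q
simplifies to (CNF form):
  ¬q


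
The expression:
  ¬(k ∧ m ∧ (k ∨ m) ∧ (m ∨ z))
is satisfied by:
  {k: False, m: False}
  {m: True, k: False}
  {k: True, m: False}


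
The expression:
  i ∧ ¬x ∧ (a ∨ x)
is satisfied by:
  {a: True, i: True, x: False}


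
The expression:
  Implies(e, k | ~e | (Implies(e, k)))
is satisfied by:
  {k: True, e: False}
  {e: False, k: False}
  {e: True, k: True}


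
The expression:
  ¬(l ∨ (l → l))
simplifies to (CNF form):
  False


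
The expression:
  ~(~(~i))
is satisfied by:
  {i: False}


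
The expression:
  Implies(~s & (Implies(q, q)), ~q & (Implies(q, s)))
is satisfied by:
  {s: True, q: False}
  {q: False, s: False}
  {q: True, s: True}


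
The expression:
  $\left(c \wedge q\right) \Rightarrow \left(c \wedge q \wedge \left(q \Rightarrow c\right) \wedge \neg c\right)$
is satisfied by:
  {c: False, q: False}
  {q: True, c: False}
  {c: True, q: False}


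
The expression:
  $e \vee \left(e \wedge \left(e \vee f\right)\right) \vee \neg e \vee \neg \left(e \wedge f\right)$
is always true.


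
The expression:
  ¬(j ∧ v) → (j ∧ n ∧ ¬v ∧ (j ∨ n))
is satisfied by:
  {n: True, v: True, j: True}
  {n: True, j: True, v: False}
  {v: True, j: True, n: False}


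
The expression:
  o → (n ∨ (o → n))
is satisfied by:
  {n: True, o: False}
  {o: False, n: False}
  {o: True, n: True}


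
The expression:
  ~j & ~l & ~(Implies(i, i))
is never true.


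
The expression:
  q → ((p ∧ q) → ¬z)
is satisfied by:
  {p: False, z: False, q: False}
  {q: True, p: False, z: False}
  {z: True, p: False, q: False}
  {q: True, z: True, p: False}
  {p: True, q: False, z: False}
  {q: True, p: True, z: False}
  {z: True, p: True, q: False}


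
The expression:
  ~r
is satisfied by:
  {r: False}


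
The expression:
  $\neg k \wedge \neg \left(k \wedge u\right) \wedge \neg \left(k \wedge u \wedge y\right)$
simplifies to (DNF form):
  $\neg k$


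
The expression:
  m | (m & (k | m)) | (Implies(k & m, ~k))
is always true.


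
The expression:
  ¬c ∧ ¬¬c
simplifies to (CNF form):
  False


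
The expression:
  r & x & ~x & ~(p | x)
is never true.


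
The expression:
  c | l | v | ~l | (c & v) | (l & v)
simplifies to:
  True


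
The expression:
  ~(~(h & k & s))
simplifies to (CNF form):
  h & k & s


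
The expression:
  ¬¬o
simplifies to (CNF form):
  o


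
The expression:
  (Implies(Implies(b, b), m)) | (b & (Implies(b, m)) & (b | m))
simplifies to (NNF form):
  m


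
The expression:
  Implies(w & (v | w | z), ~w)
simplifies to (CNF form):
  ~w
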